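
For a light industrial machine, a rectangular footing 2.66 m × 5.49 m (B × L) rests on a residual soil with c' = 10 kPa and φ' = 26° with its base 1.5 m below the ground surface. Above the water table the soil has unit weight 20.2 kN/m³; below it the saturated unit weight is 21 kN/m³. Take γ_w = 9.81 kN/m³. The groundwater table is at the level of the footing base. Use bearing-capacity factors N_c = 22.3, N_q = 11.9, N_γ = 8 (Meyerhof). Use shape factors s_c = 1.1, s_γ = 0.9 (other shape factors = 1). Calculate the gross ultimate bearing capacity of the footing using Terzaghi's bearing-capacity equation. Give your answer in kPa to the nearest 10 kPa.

q = γ·D_f = 20.2 × 1.5 = 30.3 kPa.
For the ½γBN_γ term take γ' = 21 − 9.81 = 11.19 kN/m³ (soil below base is submerged).
c·N_c·s_c = 10 × 22.3 × 1.1 = 245.3 kPa
q·N_q = 30.3 × 11.9 = 360.57 kPa
0.5·γ·B·N_γ·s_γ = 0.5 × 11.19 × 2.66 × 8 × 0.9 = 107.16 kPa
q_ult = 245.3 + 360.57 + 107.16 = 713.03 kPa.

q_ult ≈ 710 kPa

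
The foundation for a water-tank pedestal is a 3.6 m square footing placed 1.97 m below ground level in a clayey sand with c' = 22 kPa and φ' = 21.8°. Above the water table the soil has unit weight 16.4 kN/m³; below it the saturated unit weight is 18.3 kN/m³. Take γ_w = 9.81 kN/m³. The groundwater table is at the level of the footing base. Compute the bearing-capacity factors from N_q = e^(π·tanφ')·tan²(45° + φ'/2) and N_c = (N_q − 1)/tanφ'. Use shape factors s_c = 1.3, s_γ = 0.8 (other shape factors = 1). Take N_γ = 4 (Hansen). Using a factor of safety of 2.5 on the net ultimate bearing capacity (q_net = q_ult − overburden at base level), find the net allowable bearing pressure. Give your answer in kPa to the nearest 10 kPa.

q_all(net) ≈ 300 kPa

N_q = e^(π·tan21.8°)·tan²(55.9°) = 7.66; N_c = (N_q − 1)/tanφ' = 16.66.
Overburden at base level: q = 16.4 × 1.97 = 32.308 kPa.
Below the base the soil is submerged, so the ½γBN_γ term uses γ' = 18.3 − 9.81 = 8.49 kN/m³.
Cohesion term c·N_c·s_c = 22 × 16.662 × 1.3 = 476.53 kPa; surcharge term q·N_q = 32.308 × 7.6642 = 247.62 kPa; self-weight term 0.5·γ·B·N_γ·s_γ = 0.5 × 8.49 × 3.6 × 4 × 0.8 = 48.902 kPa.
q_ult = 476.53 + 247.62 + 48.902 = 773.05 kPa.
q_net = 773.05 − 32.308 = 740.74 kPa.
q_all(net) = 740.74 / 2.5 = 296.3 kPa.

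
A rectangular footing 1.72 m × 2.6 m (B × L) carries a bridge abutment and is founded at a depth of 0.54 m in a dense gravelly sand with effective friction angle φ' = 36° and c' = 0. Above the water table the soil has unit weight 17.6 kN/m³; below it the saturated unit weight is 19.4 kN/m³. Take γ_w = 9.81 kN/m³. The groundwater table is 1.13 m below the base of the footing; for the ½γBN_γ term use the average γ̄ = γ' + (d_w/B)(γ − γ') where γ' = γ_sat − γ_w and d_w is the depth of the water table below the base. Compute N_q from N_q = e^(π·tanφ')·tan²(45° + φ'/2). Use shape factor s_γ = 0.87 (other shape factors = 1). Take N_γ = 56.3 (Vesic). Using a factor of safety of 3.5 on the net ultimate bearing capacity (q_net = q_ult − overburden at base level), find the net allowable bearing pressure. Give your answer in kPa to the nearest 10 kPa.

N_q = e^(π·tan36°)·tan²(63°) = 37.75.
q = γ·D_f = 17.6 × 0.54 = 9.504 kPa.
γ' = 9.59 kN/m³; averaging over the depth B below the base, γ̄ = γ' + (d_w/B)(γ − γ') = 14.852 kN/m³.
q·N_q = 9.504 × 37.752 = 358.8 kPa
0.5·γ·B·N_γ·s_γ = 0.5 × 14.852 × 1.72 × 56.3 × 0.87 = 625.64 kPa
q_ult = 358.8 + 625.64 = 984.44 kPa.
q_net = 984.44 − 9.504 = 974.93 kPa.
q_all(net) = 974.93 / 3.5 = 278.55 kPa.

q_all(net) ≈ 280 kPa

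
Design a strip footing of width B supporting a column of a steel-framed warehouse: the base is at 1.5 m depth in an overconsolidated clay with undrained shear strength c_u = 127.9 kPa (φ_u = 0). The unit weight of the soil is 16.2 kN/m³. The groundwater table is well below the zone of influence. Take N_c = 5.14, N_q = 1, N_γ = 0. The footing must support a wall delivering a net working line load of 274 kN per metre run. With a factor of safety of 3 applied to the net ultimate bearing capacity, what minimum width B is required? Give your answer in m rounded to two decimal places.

B = 1.25 m

Effective surcharge at the founding depth q = γ·D_f = 16.2 × 1.5 = 24.3 kPa.
q_ult = c·N_c + q·N_q
     = 127.9 × 5.14 + 24.3 × 1
     = 657.41 + 24.3 = 681.71 kPa.
For φ = 0 the ½γBN_γ term vanishes, so q_ult is independent of B. q_net = 681.71 − 24.3 = 657.41 kPa; q_all(net) = 657.41/3 = 219.14 kPa.
Required width B = w / q_all(net) = 274 / 219.14 = 1.25 m.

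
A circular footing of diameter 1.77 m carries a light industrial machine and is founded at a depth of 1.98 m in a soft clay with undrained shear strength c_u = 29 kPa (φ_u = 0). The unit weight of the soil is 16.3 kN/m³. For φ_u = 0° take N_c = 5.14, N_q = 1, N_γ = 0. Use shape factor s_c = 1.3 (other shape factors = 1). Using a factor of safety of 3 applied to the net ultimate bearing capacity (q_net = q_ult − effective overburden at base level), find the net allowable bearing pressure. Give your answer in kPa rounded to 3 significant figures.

q_all(net) ≈ 64.6 kPa

Effective surcharge at the founding depth q = γ·D_f = 16.3 × 1.98 = 32.274 kPa.
q_ult = c·N_c·s_c + q·N_q
     = 29 × 5.14 × 1.3 + 32.274 × 1
     = 193.78 + 32.274 = 226.05 kPa.
Net ultimate: q_net = 226.05 − 32.274 = 193.78 kPa.
q_all(net) = 193.78 / 3 = 64.593 kPa.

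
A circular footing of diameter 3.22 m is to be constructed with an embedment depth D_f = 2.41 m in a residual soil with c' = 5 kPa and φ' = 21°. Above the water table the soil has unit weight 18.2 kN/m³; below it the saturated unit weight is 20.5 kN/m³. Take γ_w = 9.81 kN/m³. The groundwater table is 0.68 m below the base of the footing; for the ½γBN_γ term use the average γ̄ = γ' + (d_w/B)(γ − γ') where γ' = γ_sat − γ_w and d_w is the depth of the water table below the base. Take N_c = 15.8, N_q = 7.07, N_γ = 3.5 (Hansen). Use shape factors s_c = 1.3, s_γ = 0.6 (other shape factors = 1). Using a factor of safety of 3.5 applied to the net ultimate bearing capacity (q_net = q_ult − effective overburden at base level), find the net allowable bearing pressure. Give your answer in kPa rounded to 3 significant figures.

q_all(net) ≈ 117 kPa

q = γ·D_f = 18.2 × 2.41 = 43.862 kPa.
γ' = 10.69 kN/m³; averaging over the depth B below the base, γ̄ = γ' + (d_w/B)(γ − γ') = 12.276 kN/m³.
c·N_c·s_c = 5 × 15.8 × 1.3 = 102.7 kPa
q·N_q = 43.862 × 7.07 = 310.1 kPa
0.5·γ·B·N_γ·s_γ = 0.5 × 12.276 × 3.22 × 3.5 × 0.6 = 41.505 kPa
q_ult = 102.7 + 310.1 + 41.505 = 454.31 kPa.
Net ultimate: q_net = 454.31 − 43.862 = 410.45 kPa.
q_all(net) = 410.45 / 3.5 = 117.27 kPa.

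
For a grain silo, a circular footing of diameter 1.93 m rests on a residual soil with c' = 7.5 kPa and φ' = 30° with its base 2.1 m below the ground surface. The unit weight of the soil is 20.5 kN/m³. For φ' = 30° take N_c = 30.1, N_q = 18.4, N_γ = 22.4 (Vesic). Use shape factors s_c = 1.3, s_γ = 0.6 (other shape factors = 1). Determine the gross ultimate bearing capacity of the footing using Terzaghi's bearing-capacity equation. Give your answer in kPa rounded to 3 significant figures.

Overburden at base level: q = 20.5 × 2.1 = 43.05 kPa.
Cohesion term c·N_c·s_c = 7.5 × 30.1 × 1.3 = 293.48 kPa; surcharge term q·N_q = 43.05 × 18.4 = 792.12 kPa; self-weight term 0.5·γ·B·N_γ·s_γ = 0.5 × 20.5 × 1.93 × 22.4 × 0.6 = 265.88 kPa.
q_ult = 293.48 + 792.12 + 265.88 = 1351.5 kPa.

q_ult ≈ 1350 kPa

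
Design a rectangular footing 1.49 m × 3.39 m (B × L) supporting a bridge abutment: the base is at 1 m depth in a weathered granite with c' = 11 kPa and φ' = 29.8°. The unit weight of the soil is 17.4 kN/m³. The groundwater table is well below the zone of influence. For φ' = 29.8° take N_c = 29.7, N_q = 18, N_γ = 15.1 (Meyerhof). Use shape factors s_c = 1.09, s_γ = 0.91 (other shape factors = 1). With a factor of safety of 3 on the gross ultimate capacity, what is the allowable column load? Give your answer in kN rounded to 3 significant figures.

P_all ≈ 1430 kN

q = γ·D_f = 17.4 × 1 = 17.4 kPa.
c·N_c·s_c = 11 × 29.7 × 1.09 = 356.1 kPa
q·N_q = 17.4 × 18 = 313.2 kPa
0.5·γ·B·N_γ·s_γ = 0.5 × 17.4 × 1.49 × 15.1 × 0.91 = 178.12 kPa
q_ult = 356.1 + 313.2 + 178.12 = 847.43 kPa.
Gross allowable pressure q_all = 847.43 / 3 = 282.48 kPa.
Footing area = 5.0511 m², so allowable column load = 282.48 × 5.0511 = 1426.8 kN.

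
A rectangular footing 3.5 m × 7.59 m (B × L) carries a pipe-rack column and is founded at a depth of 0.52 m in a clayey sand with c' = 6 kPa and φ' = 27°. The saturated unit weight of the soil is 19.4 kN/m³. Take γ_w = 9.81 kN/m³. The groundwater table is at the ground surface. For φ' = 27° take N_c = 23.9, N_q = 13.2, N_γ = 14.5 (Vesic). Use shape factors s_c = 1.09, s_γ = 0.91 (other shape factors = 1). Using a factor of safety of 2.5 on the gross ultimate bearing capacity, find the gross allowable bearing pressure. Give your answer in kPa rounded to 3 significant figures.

q_all ≈ 177 kPa

Water table at ground surface, so effective unit weight γ' = 19.4 − 9.81 = 9.59 kN/m³ is used throughout; overburden q = 9.59 × 0.52 = 4.9868 kPa; the same γ' applies in the ½γBN_γ term.
Cohesion term c·N_c·s_c = 6 × 23.9 × 1.09 = 156.31 kPa; surcharge term q·N_q = 4.9868 × 13.2 = 65.826 kPa; self-weight term 0.5·γ·B·N_γ·s_γ = 0.5 × 9.59 × 3.5 × 14.5 × 0.91 = 221.45 kPa.
q_ult = 156.31 + 65.826 + 221.45 = 443.58 kPa.
q_all = 443.58 / 2.5 = 177.43 kPa.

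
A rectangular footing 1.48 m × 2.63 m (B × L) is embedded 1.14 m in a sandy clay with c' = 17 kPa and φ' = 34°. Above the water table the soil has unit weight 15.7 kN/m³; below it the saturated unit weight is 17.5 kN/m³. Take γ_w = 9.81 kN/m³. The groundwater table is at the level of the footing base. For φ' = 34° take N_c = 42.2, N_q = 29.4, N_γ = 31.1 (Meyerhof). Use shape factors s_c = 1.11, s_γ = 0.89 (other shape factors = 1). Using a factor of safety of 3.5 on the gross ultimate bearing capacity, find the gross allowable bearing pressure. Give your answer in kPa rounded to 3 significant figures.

Overburden at base level: q = 15.7 × 1.14 = 17.898 kPa.
Below the base the soil is submerged, so the ½γBN_γ term uses γ' = 17.5 − 9.81 = 7.69 kN/m³.
Cohesion term c·N_c·s_c = 17 × 42.2 × 1.11 = 796.31 kPa; surcharge term q·N_q = 17.898 × 29.4 = 526.2 kPa; self-weight term 0.5·γ·B·N_γ·s_γ = 0.5 × 7.69 × 1.48 × 31.1 × 0.89 = 157.51 kPa.
q_ult = 796.31 + 526.2 + 157.51 = 1480 kPa.
q_all = 1480 / 3.5 = 422.86 kPa.

q_all ≈ 423 kPa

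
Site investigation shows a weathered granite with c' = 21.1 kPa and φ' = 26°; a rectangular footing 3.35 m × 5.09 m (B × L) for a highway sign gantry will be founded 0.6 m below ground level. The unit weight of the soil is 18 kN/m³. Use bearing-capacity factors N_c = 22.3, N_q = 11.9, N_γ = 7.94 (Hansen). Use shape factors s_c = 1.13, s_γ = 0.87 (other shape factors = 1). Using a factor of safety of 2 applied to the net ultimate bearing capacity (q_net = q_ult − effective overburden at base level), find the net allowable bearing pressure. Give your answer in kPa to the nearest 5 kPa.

q_all(net) ≈ 430 kPa

Effective surcharge at the founding depth q = γ·D_f = 18 × 0.6 = 10.8 kPa.
q_ult = c·N_c·s_c + q·N_q + 0.5·γ·B·N_γ·s_γ
     = 21.1 × 22.3 × 1.13 + 10.8 × 11.9 + 0.5 × 18 × 3.35 × 7.94 × 0.87
     = 531.7 + 128.52 + 208.27 = 868.49 kPa.
Net ultimate: q_net = 868.49 − 10.8 = 857.69 kPa.
q_all(net) = 857.69 / 2 = 428.84 kPa.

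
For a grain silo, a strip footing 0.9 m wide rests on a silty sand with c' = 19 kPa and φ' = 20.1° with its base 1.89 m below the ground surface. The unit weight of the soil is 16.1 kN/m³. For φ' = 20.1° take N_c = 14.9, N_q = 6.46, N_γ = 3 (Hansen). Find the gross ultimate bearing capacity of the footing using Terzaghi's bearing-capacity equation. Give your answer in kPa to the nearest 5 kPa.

q = γ·D_f = 16.1 × 1.89 = 30.429 kPa.
c·N_c = 19 × 14.9 = 283.1 kPa
q·N_q = 30.429 × 6.46 = 196.57 kPa
0.5·γ·B·N_γ = 0.5 × 16.1 × 0.9 × 3 = 21.735 kPa
q_ult = 283.1 + 196.57 + 21.735 = 501.41 kPa.

q_ult ≈ 500 kPa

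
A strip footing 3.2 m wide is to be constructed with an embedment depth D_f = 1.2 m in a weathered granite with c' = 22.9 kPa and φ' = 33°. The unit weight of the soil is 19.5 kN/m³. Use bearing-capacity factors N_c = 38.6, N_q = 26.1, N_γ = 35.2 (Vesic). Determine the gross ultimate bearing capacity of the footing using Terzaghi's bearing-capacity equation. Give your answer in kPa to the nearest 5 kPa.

q_ult ≈ 2595 kPa

Effective surcharge at the founding depth q = γ·D_f = 19.5 × 1.2 = 23.4 kPa.
q_ult = c·N_c + q·N_q + 0.5·γ·B·N_γ
     = 22.9 × 38.6 + 23.4 × 26.1 + 0.5 × 19.5 × 3.2 × 35.2
     = 883.94 + 610.74 + 1098.2 = 2592.9 kPa.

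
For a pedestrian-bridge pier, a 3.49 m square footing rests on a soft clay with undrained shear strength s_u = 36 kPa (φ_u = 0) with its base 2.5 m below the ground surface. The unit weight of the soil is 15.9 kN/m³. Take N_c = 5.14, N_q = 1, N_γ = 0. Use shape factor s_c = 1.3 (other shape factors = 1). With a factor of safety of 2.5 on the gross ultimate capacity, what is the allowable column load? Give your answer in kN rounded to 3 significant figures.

Overburden at base level: q = 15.9 × 2.5 = 39.75 kPa.
Cohesion term c·N_c·s_c = 36 × 5.14 × 1.3 = 240.55 kPa; surcharge term q·N_q = 39.75 × 1 = 39.75 kPa.
q_ult = 240.55 + 39.75 = 280.3 kPa.
Gross allowable pressure q_all = 280.3 / 2.5 = 112.12 kPa.
Footing area = 12.1801 m², so allowable column load = 112.12 × 12.1801 = 1365.6 kN.

P_all ≈ 1370 kN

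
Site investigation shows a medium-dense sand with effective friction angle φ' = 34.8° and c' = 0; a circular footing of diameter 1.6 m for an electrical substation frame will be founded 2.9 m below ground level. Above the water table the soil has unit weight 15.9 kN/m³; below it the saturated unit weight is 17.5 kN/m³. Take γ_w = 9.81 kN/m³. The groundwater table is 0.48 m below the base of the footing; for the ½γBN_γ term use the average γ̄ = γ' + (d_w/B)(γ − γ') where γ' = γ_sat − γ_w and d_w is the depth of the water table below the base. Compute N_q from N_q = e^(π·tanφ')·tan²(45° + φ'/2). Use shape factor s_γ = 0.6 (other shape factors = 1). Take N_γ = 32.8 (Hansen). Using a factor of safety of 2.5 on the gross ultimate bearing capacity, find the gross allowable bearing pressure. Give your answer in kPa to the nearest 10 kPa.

q_all ≈ 660 kPa

N_q = e^(π·tan34.8°)·tan²(62.4°) = 32.48.
Effective surcharge at the founding depth q = γ·D_f = 15.9 × 2.9 = 46.11 kPa.
With d_w = 0.48 m < B, γ̄ = 7.69 + (0.48/1.6) × (15.9 − 7.69) = 10.153 kN/m³.
q_ult = q·N_q + 0.5·γ·B·N_γ·s_γ
     = 46.11 × 32.48 + 0.5 × 10.153 × 1.6 × 32.8 × 0.6
     = 1497.7 + 159.85 = 1657.5 kPa.
q_all = 1657.5 / 2.5 = 663 kPa.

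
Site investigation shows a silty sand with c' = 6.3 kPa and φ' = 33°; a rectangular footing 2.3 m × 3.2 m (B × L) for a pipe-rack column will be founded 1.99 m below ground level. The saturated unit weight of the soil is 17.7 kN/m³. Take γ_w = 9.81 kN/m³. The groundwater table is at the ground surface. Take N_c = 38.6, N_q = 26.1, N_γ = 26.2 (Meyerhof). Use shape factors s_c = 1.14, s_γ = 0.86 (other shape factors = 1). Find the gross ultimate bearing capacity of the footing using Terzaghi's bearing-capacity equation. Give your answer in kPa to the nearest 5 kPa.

q_ult ≈ 890 kPa

Water table at ground surface, so effective unit weight γ' = 17.7 − 9.81 = 7.89 kN/m³ is used throughout; overburden q = 7.89 × 1.99 = 15.701 kPa; the same γ' applies in the ½γBN_γ term.
Cohesion term c·N_c·s_c = 6.3 × 38.6 × 1.14 = 277.23 kPa; surcharge term q·N_q = 15.701 × 26.1 = 409.8 kPa; self-weight term 0.5·γ·B·N_γ·s_γ = 0.5 × 7.89 × 2.3 × 26.2 × 0.86 = 204.44 kPa.
q_ult = 277.23 + 409.8 + 204.44 = 891.47 kPa.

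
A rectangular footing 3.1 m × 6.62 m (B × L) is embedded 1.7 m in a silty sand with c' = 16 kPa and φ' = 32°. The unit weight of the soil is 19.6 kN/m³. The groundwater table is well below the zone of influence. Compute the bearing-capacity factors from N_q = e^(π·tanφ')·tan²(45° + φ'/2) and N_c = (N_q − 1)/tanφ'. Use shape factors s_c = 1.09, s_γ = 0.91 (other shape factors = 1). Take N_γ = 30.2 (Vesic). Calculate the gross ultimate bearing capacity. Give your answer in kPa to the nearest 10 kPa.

q_ult ≈ 2230 kPa

tan32° = 0.6249, so N_q = e^(π×0.6249)·tan²(61°) = 7.121 × 3.255 = 23.18.
N_c = (23.18 − 1)/tan32° = 35.49.
Effective surcharge at the founding depth q = γ·D_f = 19.6 × 1.7 = 33.32 kPa.
q_ult = c·N_c·s_c + q·N_q + 0.5·γ·B·N_γ·s_γ
     = 16 × 35.49 × 1.09 + 33.32 × 23.177 + 0.5 × 19.6 × 3.1 × 30.2 × 0.91
     = 618.95 + 772.25 + 834.9 = 2226.1 kPa.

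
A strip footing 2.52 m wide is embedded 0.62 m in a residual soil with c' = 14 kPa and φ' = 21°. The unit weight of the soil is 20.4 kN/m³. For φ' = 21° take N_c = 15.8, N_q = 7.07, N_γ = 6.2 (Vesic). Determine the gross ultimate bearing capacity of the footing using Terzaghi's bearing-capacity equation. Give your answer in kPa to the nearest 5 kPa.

q_ult ≈ 470 kPa

Effective surcharge at the founding depth q = γ·D_f = 20.4 × 0.62 = 12.648 kPa.
q_ult = c·N_c + q·N_q + 0.5·γ·B·N_γ
     = 14 × 15.8 + 12.648 × 7.07 + 0.5 × 20.4 × 2.52 × 6.2
     = 221.2 + 89.421 + 159.36 = 469.99 kPa.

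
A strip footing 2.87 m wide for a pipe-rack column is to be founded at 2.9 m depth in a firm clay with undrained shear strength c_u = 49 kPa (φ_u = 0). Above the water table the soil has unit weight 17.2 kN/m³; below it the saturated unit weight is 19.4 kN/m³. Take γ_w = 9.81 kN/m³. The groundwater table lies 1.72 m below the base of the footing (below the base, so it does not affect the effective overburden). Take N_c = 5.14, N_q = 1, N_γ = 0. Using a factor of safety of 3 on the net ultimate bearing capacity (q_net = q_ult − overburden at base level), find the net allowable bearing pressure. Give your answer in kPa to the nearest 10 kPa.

q_all(net) ≈ 80 kPa

Overburden at base level: q = 17.2 × 2.9 = 49.88 kPa.
Cohesion term c·N_c = 49 × 5.14 = 251.86 kPa; surcharge term q·N_q = 49.88 × 1 = 49.88 kPa.
q_ult = 251.86 + 49.88 = 301.74 kPa.
q_net = 301.74 − 49.88 = 251.86 kPa.
q_all(net) = 251.86 / 3 = 83.953 kPa.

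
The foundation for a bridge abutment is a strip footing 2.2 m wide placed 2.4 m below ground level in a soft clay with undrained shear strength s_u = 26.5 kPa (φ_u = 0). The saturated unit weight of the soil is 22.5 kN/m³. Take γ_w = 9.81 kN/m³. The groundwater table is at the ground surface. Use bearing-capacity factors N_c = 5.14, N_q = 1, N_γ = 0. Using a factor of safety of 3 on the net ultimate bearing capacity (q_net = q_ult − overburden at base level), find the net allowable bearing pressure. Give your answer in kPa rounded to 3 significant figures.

q_all(net) ≈ 45.4 kPa

With the water table at the surface the whole profile is submerged: γ' = 22.5 − 9.81 = 12.69 kN/m³, so q = γ'·D_f = 30.456 kPa.
q_ult = c·N_c + q·N_q
     = 26.5 × 5.14 + 30.456 × 1
     = 136.21 + 30.456 = 166.67 kPa.
q_net = 166.67 − 30.456 = 136.21 kPa.
q_all(net) = 136.21 / 3 = 45.403 kPa.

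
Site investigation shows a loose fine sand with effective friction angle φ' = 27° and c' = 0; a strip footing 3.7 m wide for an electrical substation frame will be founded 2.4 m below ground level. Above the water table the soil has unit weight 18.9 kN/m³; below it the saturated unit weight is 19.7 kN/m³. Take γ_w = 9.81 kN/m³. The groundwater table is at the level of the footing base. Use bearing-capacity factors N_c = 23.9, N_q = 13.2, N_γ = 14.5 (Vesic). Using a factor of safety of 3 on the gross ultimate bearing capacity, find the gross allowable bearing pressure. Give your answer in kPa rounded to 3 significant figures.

q_all ≈ 288 kPa

Effective surcharge at the founding depth q = γ·D_f = 18.9 × 2.4 = 45.36 kPa.
The water table coincides with the base, so in the self-weight term γ → γ' = 9.89 kN/m³.
q_ult = q·N_q + 0.5·γ·B·N_γ
     = 45.36 × 13.2 + 0.5 × 9.89 × 3.7 × 14.5
     = 598.75 + 265.3 = 864.05 kPa.
q_all = 864.05 / 3 = 288.02 kPa.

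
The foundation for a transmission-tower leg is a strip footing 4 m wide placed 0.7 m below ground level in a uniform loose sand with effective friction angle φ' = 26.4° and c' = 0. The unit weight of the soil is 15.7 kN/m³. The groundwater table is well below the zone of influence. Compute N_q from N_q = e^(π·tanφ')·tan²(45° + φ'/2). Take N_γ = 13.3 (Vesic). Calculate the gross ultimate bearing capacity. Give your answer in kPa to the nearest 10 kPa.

q_ult ≈ 550 kPa

tan26.4° = 0.4964, so N_q = e^(π×0.4964)·tan²(58.2°) = 4.756 × 2.601 = 12.37.
q = γ·D_f = 15.7 × 0.7 = 10.99 kPa.
q·N_q = 10.99 × 12.373 = 135.98 kPa
0.5·γ·B·N_γ = 0.5 × 15.7 × 4 × 13.3 = 417.62 kPa
q_ult = 135.98 + 417.62 = 553.6 kPa.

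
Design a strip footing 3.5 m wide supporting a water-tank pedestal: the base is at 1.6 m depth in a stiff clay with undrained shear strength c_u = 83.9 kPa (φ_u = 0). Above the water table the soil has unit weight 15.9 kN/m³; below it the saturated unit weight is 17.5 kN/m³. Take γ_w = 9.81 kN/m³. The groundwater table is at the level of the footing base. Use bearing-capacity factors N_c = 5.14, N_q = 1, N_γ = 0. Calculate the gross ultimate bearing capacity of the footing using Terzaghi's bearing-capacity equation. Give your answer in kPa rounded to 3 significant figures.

q_ult ≈ 457 kPa

Overburden at base level: q = 15.9 × 1.6 = 25.44 kPa.
Cohesion term c·N_c = 83.9 × 5.14 = 431.25 kPa; surcharge term q·N_q = 25.44 × 1 = 25.44 kPa.
q_ult = 431.25 + 25.44 = 456.69 kPa.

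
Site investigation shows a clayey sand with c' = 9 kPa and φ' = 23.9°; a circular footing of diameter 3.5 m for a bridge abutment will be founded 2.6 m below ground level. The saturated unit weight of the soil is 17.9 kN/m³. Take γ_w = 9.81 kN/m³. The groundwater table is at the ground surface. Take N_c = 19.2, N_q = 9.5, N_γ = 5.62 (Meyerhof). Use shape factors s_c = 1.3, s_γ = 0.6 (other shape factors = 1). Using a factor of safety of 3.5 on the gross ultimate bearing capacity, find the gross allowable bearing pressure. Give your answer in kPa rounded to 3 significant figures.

With the water table at the surface the whole profile is submerged: γ' = 17.9 − 9.81 = 8.09 kN/m³, so q = γ'·D_f = 21.034 kPa; the same γ' applies in the ½γBN_γ term.
q_ult = c·N_c·s_c + q·N_q + 0.5·γ·B·N_γ·s_γ
     = 9 × 19.2 × 1.3 + 21.034 × 9.5 + 0.5 × 8.09 × 3.5 × 5.62 × 0.6
     = 224.64 + 199.82 + 47.739 = 472.2 kPa.
q_all = 472.2 / 3.5 = 134.91 kPa.

q_all ≈ 135 kPa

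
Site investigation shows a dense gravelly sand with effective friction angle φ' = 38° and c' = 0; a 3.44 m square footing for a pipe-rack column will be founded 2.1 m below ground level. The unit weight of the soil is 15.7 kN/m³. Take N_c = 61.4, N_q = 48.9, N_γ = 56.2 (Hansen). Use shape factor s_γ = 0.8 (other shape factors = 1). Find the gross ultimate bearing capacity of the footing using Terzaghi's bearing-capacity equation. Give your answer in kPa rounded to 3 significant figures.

q_ult ≈ 2830 kPa

Overburden at base level: q = 15.7 × 2.1 = 32.97 kPa.
Surcharge term q·N_q = 32.97 × 48.9 = 1612.2 kPa; self-weight term 0.5·γ·B·N_γ·s_γ = 0.5 × 15.7 × 3.44 × 56.2 × 0.8 = 1214.1 kPa.
q_ult = 1612.2 + 1214.1 = 2826.3 kPa.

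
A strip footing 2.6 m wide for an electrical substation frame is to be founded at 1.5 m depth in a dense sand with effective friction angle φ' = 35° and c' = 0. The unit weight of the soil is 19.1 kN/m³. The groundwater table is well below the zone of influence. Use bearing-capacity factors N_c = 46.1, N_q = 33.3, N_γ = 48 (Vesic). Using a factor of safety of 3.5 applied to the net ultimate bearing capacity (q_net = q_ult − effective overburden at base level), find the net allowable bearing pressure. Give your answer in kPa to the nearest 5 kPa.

q_all(net) ≈ 605 kPa

q = γ·D_f = 19.1 × 1.5 = 28.65 kPa.
q·N_q = 28.65 × 33.3 = 954.04 kPa
0.5·γ·B·N_γ = 0.5 × 19.1 × 2.6 × 48 = 1191.8 kPa
q_ult = 954.04 + 1191.8 = 2145.9 kPa.
Net ultimate: q_net = 2145.9 − 28.65 = 2117.2 kPa.
q_all(net) = 2117.2 / 3.5 = 604.92 kPa.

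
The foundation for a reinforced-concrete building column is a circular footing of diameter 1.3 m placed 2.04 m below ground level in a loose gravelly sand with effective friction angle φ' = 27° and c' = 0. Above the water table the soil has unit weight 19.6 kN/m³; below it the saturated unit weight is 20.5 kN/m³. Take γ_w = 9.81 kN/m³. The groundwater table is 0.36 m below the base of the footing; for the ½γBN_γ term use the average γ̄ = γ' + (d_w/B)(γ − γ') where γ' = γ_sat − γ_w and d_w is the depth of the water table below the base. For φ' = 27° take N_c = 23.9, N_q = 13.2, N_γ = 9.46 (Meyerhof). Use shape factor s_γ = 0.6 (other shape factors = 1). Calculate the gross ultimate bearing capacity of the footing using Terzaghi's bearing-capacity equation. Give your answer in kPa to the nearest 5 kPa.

q_ult ≈ 575 kPa

q = γ·D_f = 19.6 × 2.04 = 39.984 kPa.
γ' = 10.69 kN/m³; averaging over the depth B below the base, γ̄ = γ' + (d_w/B)(γ − γ') = 13.157 kN/m³.
q·N_q = 39.984 × 13.2 = 527.79 kPa
0.5·γ·B·N_γ·s_γ = 0.5 × 13.157 × 1.3 × 9.46 × 0.6 = 48.543 kPa
q_ult = 527.79 + 48.543 = 576.33 kPa.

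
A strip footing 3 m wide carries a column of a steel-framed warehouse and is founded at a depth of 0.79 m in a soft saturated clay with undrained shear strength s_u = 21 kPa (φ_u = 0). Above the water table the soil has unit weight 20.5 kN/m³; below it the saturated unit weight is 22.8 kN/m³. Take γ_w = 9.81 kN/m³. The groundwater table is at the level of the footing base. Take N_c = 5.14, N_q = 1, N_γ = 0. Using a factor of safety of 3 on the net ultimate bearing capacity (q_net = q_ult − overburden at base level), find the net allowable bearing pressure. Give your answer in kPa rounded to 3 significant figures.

Overburden at base level: q = 20.5 × 0.79 = 16.195 kPa.
Cohesion term c·N_c = 21 × 5.14 = 107.94 kPa; surcharge term q·N_q = 16.195 × 1 = 16.195 kPa.
q_ult = 107.94 + 16.195 = 124.13 kPa.
q_net = 124.13 − 16.195 = 107.94 kPa.
q_all(net) = 107.94 / 3 = 35.98 kPa.

q_all(net) ≈ 36 kPa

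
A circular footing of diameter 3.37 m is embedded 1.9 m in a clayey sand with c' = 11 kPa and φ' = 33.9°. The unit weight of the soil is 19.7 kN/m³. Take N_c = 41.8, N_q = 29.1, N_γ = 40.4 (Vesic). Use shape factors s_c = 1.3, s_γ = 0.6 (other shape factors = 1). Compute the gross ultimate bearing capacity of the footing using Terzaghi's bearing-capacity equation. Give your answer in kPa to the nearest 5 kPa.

Overburden at base level: q = 19.7 × 1.9 = 37.43 kPa.
Cohesion term c·N_c·s_c = 11 × 41.8 × 1.3 = 597.74 kPa; surcharge term q·N_q = 37.43 × 29.1 = 1089.2 kPa; self-weight term 0.5·γ·B·N_γ·s_γ = 0.5 × 19.7 × 3.37 × 40.4 × 0.6 = 804.63 kPa.
q_ult = 597.74 + 1089.2 + 804.63 = 2491.6 kPa.

q_ult ≈ 2490 kPa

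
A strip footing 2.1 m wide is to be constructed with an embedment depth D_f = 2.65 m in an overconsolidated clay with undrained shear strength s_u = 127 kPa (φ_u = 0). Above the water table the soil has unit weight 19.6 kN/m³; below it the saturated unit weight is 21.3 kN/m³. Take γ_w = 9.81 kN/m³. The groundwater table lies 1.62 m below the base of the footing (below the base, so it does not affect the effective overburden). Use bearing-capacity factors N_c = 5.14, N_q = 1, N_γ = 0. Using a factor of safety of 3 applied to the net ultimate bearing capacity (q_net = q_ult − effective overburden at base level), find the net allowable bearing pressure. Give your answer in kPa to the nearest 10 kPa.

Effective surcharge at the founding depth q = γ·D_f = 19.6 × 2.65 = 51.94 kPa.
q_ult = c·N_c + q·N_q
     = 127 × 5.14 + 51.94 × 1
     = 652.78 + 51.94 = 704.72 kPa.
Net ultimate: q_net = 704.72 − 51.94 = 652.78 kPa.
q_all(net) = 652.78 / 3 = 217.59 kPa.

q_all(net) ≈ 220 kPa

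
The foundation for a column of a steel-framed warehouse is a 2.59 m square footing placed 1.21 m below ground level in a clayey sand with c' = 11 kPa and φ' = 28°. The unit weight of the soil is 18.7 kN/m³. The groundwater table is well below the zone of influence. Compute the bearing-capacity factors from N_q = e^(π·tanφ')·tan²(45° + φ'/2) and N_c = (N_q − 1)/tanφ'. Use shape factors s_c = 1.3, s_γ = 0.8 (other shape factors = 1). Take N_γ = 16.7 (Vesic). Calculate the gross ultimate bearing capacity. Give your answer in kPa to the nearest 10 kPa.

tan28° = 0.5317, so N_q = e^(π×0.5317)·tan²(59°) = 5.314 × 2.77 = 14.72.
N_c = (14.72 − 1)/tan28° = 25.8.
q = γ·D_f = 18.7 × 1.21 = 22.627 kPa.
c·N_c·s_c = 11 × 25.803 × 1.3 = 368.99 kPa
q·N_q = 22.627 × 14.72 = 333.07 kPa
0.5·γ·B·N_γ·s_γ = 0.5 × 18.7 × 2.59 × 16.7 × 0.8 = 323.53 kPa
q_ult = 368.99 + 333.07 + 323.53 = 1025.6 kPa.

q_ult ≈ 1030 kPa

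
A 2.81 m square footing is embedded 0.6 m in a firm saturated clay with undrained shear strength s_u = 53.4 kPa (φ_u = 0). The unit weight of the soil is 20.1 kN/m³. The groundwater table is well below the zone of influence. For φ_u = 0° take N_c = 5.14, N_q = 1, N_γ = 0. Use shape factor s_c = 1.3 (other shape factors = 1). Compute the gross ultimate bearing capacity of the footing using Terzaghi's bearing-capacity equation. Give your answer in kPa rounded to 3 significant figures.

Overburden at base level: q = 20.1 × 0.6 = 12.06 kPa.
Cohesion term c·N_c·s_c = 53.4 × 5.14 × 1.3 = 356.82 kPa; surcharge term q·N_q = 12.06 × 1 = 12.06 kPa.
q_ult = 356.82 + 12.06 = 368.88 kPa.

q_ult ≈ 369 kPa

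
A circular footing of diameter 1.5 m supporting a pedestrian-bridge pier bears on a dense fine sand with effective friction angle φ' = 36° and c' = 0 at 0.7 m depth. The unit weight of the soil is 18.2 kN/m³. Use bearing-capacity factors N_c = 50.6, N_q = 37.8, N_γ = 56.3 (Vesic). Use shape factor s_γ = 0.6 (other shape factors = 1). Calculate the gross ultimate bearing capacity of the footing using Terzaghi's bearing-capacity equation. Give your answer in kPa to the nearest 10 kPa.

q_ult ≈ 940 kPa

Effective surcharge at the founding depth q = γ·D_f = 18.2 × 0.7 = 12.74 kPa.
q_ult = q·N_q + 0.5·γ·B·N_γ·s_γ
     = 12.74 × 37.8 + 0.5 × 18.2 × 1.5 × 56.3 × 0.6
     = 481.57 + 461.1 = 942.67 kPa.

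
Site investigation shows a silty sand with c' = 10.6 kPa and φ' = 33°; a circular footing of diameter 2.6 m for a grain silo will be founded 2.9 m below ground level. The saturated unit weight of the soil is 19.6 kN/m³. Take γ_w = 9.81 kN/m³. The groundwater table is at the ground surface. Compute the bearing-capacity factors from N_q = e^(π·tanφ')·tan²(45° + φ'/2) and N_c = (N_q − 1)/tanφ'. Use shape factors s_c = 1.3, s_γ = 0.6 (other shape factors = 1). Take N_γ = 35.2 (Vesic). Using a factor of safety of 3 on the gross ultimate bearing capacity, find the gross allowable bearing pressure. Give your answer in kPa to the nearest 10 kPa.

N_q = e^(π·tan33°)·tan²(61.5°) = 26.09; N_c = (N_q − 1)/tanφ' = 38.64.
γ' = 19.6 − 9.81 = 9.79 kN/m³ (submerged throughout). q = 9.79 × 2.9 = 28.391 kPa; the same γ' applies in the ½γBN_γ term.
c·N_c·s_c = 10.6 × 38.638 × 1.3 = 532.44 kPa
q·N_q = 28.391 × 26.092 = 740.78 kPa
0.5·γ·B·N_γ·s_γ = 0.5 × 9.79 × 2.6 × 35.2 × 0.6 = 268.79 kPa
q_ult = 532.44 + 740.78 + 268.79 = 1542 kPa.
q_all = 1542 / 3 = 514 kPa.

q_all ≈ 510 kPa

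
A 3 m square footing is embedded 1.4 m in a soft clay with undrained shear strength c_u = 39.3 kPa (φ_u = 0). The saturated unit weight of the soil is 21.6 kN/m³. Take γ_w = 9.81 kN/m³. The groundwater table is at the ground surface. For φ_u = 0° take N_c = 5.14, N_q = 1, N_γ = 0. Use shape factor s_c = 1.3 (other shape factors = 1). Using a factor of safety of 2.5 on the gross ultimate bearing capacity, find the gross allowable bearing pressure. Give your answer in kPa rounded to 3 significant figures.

q_all ≈ 112 kPa

γ' = 21.6 − 9.81 = 11.79 kN/m³ (submerged throughout). q = 11.79 × 1.4 = 16.506 kPa.
c·N_c·s_c = 39.3 × 5.14 × 1.3 = 262.6 kPa
q·N_q = 16.506 × 1 = 16.506 kPa
q_ult = 262.6 + 16.506 = 279.11 kPa.
q_all = 279.11 / 2.5 = 111.64 kPa.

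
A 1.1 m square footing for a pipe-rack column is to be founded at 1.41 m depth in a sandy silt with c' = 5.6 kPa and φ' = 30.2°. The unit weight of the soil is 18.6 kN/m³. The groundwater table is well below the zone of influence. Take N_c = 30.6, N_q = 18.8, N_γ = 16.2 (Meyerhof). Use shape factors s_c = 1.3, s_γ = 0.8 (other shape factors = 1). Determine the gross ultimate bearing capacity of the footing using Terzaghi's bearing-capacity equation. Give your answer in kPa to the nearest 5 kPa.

q_ult ≈ 850 kPa

Overburden at base level: q = 18.6 × 1.41 = 26.226 kPa.
Cohesion term c·N_c·s_c = 5.6 × 30.6 × 1.3 = 222.77 kPa; surcharge term q·N_q = 26.226 × 18.8 = 493.05 kPa; self-weight term 0.5·γ·B·N_γ·s_γ = 0.5 × 18.6 × 1.1 × 16.2 × 0.8 = 132.58 kPa.
q_ult = 222.77 + 493.05 + 132.58 = 848.4 kPa.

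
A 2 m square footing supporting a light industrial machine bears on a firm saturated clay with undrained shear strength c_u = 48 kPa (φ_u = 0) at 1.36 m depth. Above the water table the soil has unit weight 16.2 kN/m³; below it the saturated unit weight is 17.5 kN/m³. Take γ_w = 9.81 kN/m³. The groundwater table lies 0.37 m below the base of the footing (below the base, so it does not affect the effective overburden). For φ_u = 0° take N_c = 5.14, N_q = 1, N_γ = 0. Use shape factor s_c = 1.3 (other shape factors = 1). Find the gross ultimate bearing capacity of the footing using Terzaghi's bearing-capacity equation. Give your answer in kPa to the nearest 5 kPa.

q = γ·D_f = 16.2 × 1.36 = 22.032 kPa.
c·N_c·s_c = 48 × 5.14 × 1.3 = 320.74 kPa
q·N_q = 22.032 × 1 = 22.032 kPa
q_ult = 320.74 + 22.032 = 342.77 kPa.

q_ult ≈ 345 kPa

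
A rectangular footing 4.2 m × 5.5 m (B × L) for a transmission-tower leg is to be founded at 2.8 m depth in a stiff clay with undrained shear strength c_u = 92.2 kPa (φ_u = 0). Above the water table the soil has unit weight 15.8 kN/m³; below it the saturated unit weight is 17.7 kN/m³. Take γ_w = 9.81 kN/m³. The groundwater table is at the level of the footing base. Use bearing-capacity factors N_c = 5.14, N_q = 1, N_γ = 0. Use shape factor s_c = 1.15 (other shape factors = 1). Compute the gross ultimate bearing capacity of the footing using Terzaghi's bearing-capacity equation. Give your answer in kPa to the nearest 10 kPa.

q_ult ≈ 590 kPa

Overburden at base level: q = 15.8 × 2.8 = 44.24 kPa.
Cohesion term c·N_c·s_c = 92.2 × 5.14 × 1.15 = 544.99 kPa; surcharge term q·N_q = 44.24 × 1 = 44.24 kPa.
q_ult = 544.99 + 44.24 = 589.23 kPa.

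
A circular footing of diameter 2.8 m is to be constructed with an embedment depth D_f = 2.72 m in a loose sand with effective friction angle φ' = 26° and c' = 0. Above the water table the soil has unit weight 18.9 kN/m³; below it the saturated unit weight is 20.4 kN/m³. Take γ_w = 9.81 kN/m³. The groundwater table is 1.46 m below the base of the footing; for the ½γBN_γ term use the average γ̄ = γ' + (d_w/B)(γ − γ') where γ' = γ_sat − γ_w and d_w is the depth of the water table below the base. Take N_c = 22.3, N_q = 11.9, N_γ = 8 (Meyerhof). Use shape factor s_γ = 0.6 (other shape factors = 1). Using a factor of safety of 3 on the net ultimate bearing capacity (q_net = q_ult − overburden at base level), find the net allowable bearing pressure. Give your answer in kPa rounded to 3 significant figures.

q_all(net) ≈ 220 kPa

Overburden at base level: q = 18.9 × 2.72 = 51.408 kPa.
The water table is 1.46 m below the base (< B = 2.8 m), so the ½γBN_γ term uses γ̄ = γ' + (d_w/B)(γ − γ') = 10.59 + (1.46/2.8)(18.9 − 10.59) = 14.923 kN/m³.
Surcharge term q·N_q = 51.408 × 11.9 = 611.76 kPa; self-weight term 0.5·γ·B·N_γ·s_γ = 0.5 × 14.923 × 2.8 × 8 × 0.6 = 100.28 kPa.
q_ult = 611.76 + 100.28 = 712.04 kPa.
q_net = 712.04 − 51.408 = 660.63 kPa.
q_all(net) = 660.63 / 3 = 220.21 kPa.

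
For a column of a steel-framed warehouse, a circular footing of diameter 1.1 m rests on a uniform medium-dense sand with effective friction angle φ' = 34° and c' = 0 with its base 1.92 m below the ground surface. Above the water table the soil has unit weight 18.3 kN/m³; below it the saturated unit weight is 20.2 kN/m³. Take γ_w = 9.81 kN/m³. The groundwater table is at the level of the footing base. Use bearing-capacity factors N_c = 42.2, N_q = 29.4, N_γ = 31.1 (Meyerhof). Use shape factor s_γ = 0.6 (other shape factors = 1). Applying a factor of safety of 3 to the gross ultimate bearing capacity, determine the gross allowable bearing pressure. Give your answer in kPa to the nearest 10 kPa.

q_all ≈ 380 kPa

Overburden at base level: q = 18.3 × 1.92 = 35.136 kPa.
Below the base the soil is submerged, so the ½γBN_γ term uses γ' = 20.2 − 9.81 = 10.39 kN/m³.
Surcharge term q·N_q = 35.136 × 29.4 = 1033 kPa; self-weight term 0.5·γ·B·N_γ·s_γ = 0.5 × 10.39 × 1.1 × 31.1 × 0.6 = 106.63 kPa.
q_ult = 1033 + 106.63 = 1139.6 kPa.
q_all = q_ult / FS = 1139.6 / 3 = 379.88 kPa.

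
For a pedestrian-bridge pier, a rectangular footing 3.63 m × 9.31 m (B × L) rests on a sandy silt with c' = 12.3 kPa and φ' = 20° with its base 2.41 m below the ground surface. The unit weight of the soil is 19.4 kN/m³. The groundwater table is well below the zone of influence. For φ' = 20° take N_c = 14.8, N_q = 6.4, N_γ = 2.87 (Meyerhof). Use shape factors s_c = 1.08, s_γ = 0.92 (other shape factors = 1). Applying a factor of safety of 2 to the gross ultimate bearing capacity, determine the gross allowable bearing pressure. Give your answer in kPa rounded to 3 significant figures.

Overburden at base level: q = 19.4 × 2.41 = 46.754 kPa.
Cohesion term c·N_c·s_c = 12.3 × 14.8 × 1.08 = 196.6 kPa; surcharge term q·N_q = 46.754 × 6.4 = 299.23 kPa; self-weight term 0.5·γ·B·N_γ·s_γ = 0.5 × 19.4 × 3.63 × 2.87 × 0.92 = 92.971 kPa.
q_ult = 196.6 + 299.23 + 92.971 = 588.8 kPa.
q_all = q_ult / FS = 588.8 / 2 = 294.4 kPa.

q_all ≈ 294 kPa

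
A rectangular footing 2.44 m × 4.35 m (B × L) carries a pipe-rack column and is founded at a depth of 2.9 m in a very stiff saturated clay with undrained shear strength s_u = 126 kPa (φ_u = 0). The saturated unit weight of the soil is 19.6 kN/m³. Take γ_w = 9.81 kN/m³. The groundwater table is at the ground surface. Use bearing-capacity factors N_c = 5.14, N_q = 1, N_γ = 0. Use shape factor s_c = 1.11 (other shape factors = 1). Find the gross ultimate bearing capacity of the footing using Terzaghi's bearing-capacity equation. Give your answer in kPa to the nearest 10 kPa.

γ' = 19.6 − 9.81 = 9.79 kN/m³ (submerged throughout). q = 9.79 × 2.9 = 28.391 kPa.
c·N_c·s_c = 126 × 5.14 × 1.11 = 718.88 kPa
q·N_q = 28.391 × 1 = 28.391 kPa
q_ult = 718.88 + 28.391 = 747.27 kPa.

q_ult ≈ 750 kPa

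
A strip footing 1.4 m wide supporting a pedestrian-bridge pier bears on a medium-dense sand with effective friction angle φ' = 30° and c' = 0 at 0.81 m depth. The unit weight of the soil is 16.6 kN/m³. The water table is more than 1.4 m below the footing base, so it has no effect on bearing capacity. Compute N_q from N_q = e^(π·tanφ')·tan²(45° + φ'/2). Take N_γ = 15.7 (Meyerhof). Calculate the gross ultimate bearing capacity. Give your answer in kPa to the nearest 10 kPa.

q_ult ≈ 430 kPa

tan30° = 0.5774, so N_q = e^(π×0.5774)·tan²(60°) = 6.134 × 3.0 = 18.4.
Effective surcharge at the founding depth q = γ·D_f = 16.6 × 0.81 = 13.446 kPa.
q_ult = q·N_q + 0.5·γ·B·N_γ
     = 13.446 × 18.401 + 0.5 × 16.6 × 1.4 × 15.7
     = 247.42 + 182.43 = 429.86 kPa.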